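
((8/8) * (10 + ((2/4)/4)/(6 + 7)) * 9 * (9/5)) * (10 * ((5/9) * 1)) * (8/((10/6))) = 56214/13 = 4324.15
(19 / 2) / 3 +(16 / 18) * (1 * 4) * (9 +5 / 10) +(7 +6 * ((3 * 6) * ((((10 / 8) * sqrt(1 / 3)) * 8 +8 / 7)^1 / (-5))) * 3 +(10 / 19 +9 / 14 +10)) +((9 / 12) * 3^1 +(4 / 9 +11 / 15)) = -216 * sqrt(3)- 371447 / 23940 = -389.64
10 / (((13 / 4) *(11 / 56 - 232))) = -2240 / 168753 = -0.01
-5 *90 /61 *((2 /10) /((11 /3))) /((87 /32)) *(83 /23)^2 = -1.93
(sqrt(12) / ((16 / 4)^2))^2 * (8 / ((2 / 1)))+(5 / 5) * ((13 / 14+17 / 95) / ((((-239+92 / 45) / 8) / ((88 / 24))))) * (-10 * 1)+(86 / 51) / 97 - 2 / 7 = 144826676075 / 112251704208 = 1.29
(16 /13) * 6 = 96 /13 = 7.38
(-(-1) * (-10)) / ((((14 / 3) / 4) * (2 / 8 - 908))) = 240 / 25417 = 0.01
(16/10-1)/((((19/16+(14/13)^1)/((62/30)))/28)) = 180544/11775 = 15.33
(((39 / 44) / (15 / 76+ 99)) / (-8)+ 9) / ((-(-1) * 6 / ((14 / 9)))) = 1990049 / 852984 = 2.33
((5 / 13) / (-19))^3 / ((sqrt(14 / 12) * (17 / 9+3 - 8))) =1125 * sqrt(42) / 2953567708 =0.00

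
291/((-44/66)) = -873/2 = -436.50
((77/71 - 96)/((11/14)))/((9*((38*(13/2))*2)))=-47173/1736163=-0.03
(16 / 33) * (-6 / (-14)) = 16 / 77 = 0.21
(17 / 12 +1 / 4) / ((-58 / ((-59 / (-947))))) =-295 / 164778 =-0.00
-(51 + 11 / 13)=-674 / 13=-51.85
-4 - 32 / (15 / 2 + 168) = -1468 / 351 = -4.18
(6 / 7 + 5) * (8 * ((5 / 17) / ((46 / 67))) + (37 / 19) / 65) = 9777721 / 482885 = 20.25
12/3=4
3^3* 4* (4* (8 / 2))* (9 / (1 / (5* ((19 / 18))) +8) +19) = 13510368 / 389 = 34731.02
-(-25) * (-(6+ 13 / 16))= -2725 / 16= -170.31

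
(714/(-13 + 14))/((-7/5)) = -510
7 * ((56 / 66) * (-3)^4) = 5292 / 11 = 481.09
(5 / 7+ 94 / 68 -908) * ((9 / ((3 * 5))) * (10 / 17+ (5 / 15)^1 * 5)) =-4958915 / 4046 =-1225.63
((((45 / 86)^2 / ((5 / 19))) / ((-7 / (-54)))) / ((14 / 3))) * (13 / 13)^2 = 623295 / 362404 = 1.72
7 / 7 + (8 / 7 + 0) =15 / 7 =2.14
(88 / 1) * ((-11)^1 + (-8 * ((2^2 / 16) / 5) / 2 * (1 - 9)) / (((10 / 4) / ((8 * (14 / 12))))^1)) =-33176 / 75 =-442.35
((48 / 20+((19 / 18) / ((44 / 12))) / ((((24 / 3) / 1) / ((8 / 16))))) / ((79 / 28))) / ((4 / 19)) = 1698011 / 417120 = 4.07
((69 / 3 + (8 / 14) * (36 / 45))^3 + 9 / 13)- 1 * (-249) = 7333211843 / 557375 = 13156.69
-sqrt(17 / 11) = -sqrt(187) / 11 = -1.24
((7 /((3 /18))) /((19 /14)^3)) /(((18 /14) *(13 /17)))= 4571504 /267501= 17.09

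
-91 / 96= -0.95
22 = 22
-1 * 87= -87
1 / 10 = 0.10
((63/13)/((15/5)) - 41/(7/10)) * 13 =-5183/7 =-740.43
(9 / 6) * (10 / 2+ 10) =45 / 2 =22.50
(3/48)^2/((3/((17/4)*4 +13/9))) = 83/3456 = 0.02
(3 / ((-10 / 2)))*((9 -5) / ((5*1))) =-0.48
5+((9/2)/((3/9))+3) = 43/2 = 21.50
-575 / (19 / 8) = -4600 / 19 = -242.11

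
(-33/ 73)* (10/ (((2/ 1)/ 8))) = -1320/ 73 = -18.08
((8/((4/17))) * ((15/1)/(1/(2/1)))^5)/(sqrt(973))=826200000 * sqrt(973)/973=26486755.98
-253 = -253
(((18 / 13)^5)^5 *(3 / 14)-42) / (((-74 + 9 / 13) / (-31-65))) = 3269606810116206035141749254778560 / 3621023939167425690699312653231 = 902.95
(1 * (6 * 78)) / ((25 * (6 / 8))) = 624 / 25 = 24.96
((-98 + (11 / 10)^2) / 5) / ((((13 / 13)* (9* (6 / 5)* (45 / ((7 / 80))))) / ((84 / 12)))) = -474271 / 19440000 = -0.02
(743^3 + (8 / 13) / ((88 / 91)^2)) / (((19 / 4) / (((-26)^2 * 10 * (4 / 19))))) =5368073961087760 / 43681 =122892652665.64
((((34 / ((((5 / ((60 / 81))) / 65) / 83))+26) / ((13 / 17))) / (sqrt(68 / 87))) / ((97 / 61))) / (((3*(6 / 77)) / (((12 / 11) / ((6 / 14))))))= 168860566*sqrt(1479) / 23571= 275508.07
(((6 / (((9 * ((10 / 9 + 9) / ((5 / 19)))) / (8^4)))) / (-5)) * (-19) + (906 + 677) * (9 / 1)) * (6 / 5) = 17420.48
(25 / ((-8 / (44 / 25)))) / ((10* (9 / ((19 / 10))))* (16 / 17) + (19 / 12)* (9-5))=-10659 / 98674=-0.11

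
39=39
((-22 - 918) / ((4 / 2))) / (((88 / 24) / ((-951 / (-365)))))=-268182 / 803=-333.98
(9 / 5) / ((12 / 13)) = 39 / 20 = 1.95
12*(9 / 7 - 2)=-60 / 7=-8.57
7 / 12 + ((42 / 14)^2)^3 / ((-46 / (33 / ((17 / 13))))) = -1873709 / 4692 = -399.34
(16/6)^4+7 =4663/81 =57.57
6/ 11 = 0.55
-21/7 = -3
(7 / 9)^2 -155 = -12506 / 81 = -154.40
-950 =-950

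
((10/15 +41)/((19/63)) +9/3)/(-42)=-447/133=-3.36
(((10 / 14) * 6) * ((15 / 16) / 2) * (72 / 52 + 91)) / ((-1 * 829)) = -270225 / 1207024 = -0.22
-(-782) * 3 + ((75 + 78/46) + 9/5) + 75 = 287442/115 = 2499.50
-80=-80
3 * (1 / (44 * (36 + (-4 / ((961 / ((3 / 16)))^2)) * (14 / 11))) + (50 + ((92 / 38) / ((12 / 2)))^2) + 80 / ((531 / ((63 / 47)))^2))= 1629636318396642280523 / 10828732450863826827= 150.49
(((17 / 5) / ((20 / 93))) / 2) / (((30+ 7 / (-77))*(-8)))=-17391 / 526400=-0.03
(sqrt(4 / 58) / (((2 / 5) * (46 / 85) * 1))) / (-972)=-425 * sqrt(58) / 2593296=-0.00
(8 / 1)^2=64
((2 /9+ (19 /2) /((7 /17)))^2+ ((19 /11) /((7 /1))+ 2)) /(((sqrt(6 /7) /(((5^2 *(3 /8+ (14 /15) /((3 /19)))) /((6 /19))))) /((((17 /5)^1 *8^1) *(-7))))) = -69548948718211 *sqrt(42) /8083152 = -55761502.75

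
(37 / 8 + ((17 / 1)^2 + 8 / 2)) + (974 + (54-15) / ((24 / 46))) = 10771 / 8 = 1346.38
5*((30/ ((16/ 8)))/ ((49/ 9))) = 675/ 49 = 13.78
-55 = -55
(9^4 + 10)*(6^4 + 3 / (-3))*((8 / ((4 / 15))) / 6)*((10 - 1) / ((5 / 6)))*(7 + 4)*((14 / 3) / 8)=5897045385 / 2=2948522692.50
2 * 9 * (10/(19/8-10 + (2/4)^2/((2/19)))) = -240/7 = -34.29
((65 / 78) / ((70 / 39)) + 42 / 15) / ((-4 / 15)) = -1371 / 112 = -12.24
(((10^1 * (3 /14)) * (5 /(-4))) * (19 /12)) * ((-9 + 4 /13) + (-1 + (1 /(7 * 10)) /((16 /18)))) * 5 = 33460425 /163072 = 205.19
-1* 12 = -12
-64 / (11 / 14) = -896 / 11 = -81.45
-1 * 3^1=-3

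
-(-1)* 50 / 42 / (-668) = -25 / 14028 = -0.00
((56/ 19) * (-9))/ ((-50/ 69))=17388/ 475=36.61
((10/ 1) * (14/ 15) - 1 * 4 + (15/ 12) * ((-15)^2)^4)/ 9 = 38443359439/ 108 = 355957031.84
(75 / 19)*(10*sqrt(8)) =1500*sqrt(2) / 19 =111.65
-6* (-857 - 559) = 8496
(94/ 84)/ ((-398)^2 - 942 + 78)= 47/ 6616680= 0.00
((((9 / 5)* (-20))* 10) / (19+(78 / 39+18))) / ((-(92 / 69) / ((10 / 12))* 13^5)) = 75 / 4826809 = 0.00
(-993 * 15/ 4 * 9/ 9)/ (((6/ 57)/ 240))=-8490150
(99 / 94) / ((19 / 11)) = 1089 / 1786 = 0.61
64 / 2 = 32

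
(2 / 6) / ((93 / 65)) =0.23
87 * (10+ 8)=1566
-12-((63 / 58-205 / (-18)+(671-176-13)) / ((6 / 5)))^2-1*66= -104147616967 / 613089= -169873.57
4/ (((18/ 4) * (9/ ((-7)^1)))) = -56/ 81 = -0.69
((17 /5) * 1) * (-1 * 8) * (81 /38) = -5508 /95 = -57.98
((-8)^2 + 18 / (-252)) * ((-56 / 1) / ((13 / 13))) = -3580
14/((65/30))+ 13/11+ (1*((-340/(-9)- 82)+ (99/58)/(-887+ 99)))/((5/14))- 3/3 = -17232351083/147052620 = -117.18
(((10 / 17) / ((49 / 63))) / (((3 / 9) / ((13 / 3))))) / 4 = 585 / 238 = 2.46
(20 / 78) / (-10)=-1 / 39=-0.03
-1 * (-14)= 14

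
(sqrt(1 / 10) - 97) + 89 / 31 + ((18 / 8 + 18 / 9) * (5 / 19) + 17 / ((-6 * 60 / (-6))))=-1638491 / 17670 + sqrt(10) / 10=-92.41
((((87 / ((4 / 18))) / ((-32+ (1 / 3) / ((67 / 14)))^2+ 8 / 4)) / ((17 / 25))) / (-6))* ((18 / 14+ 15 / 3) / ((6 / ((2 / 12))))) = -322197975 / 19645246376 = -0.02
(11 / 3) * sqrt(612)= 22 * sqrt(17)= 90.71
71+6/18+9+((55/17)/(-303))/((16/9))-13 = 5548849/82416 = 67.33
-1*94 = -94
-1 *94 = -94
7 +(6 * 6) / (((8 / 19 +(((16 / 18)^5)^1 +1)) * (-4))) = 5421026 / 2216915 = 2.45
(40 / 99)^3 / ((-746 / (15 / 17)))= -0.00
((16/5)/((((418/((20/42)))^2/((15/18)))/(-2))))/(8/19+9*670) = -200/174248904753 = -0.00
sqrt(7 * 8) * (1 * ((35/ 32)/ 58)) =0.14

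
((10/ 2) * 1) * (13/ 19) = 65/ 19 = 3.42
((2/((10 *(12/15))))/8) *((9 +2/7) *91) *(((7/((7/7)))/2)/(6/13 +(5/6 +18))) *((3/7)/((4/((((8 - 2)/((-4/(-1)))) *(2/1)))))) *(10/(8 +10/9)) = 2669355/1579648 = 1.69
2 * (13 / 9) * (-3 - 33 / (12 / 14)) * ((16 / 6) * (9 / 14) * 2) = -8632 / 21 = -411.05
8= 8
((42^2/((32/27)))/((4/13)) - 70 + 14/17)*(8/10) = 518763/136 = 3814.43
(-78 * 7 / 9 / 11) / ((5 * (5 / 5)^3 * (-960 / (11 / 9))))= 91 / 64800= 0.00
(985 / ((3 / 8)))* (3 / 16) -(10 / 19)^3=6754115 / 13718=492.35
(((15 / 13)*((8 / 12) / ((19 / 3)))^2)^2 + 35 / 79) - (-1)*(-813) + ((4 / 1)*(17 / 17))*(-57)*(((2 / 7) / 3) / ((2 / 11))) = -11351031652812 / 12179409697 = -931.99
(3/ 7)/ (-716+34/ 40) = -60/ 100121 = -0.00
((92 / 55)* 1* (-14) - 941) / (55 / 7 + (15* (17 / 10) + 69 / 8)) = -2970408 / 129305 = -22.97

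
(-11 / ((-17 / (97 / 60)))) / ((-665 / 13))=-13871 / 678300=-0.02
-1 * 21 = -21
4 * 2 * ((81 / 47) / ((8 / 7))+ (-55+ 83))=11095 / 47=236.06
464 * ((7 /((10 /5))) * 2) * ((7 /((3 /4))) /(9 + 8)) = 90944 /51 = 1783.22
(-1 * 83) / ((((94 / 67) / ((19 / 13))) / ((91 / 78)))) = -739613 / 7332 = -100.87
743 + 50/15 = 2239/3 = 746.33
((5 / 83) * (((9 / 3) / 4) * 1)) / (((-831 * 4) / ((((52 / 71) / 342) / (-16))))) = 65 / 35729117568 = 0.00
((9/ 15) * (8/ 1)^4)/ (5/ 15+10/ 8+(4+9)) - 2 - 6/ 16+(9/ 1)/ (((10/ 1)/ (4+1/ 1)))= 1194523/ 7000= 170.65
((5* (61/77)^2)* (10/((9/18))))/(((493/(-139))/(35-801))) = 39618975400/2922997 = 13554.23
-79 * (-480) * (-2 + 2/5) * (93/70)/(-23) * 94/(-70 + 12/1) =-132598656/23345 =-5679.96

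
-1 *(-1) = 1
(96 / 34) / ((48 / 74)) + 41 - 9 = 618 / 17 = 36.35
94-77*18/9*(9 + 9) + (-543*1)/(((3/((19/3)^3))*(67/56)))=-74367326/1809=-41109.63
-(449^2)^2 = -40642963201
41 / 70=0.59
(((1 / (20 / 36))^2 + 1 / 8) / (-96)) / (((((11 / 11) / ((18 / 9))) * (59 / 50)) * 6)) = -673 / 67968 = -0.01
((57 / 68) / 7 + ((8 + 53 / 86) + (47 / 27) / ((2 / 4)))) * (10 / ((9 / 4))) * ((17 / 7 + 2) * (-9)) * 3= -2093068850 / 322371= -6492.73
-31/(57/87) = -899/19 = -47.32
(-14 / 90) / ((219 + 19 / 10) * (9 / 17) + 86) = -238 / 310509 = -0.00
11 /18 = 0.61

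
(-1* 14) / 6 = -7 / 3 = -2.33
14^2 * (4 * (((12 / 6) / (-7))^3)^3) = -8192 / 823543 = -0.01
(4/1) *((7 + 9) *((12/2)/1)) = 384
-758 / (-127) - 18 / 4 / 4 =4921 / 1016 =4.84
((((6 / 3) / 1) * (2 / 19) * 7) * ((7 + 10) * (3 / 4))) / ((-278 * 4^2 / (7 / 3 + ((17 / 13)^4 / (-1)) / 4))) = -65348255 / 9654988928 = -0.01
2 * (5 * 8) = 80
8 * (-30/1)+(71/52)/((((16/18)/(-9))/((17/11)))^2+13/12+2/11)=-328901904291/1376594921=-238.92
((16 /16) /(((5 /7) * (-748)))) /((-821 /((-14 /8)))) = -49 /12282160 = -0.00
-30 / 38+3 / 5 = -18 / 95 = -0.19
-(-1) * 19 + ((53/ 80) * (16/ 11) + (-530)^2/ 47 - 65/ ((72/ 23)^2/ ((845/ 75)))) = 238068879907/ 40201920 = 5921.83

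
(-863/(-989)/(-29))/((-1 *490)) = 863/14053690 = 0.00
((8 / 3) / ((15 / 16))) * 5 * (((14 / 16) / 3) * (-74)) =-8288 / 27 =-306.96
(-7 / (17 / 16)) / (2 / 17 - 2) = 7 / 2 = 3.50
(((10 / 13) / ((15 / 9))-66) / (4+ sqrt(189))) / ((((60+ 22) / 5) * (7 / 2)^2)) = 34080 / 4518241-25560 * sqrt(21) / 4518241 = -0.02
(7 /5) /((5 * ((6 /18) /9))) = 189 /25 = 7.56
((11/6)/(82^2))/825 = 1/3025800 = 0.00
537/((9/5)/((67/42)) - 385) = -179895/128597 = -1.40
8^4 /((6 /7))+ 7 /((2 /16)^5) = 702464 /3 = 234154.67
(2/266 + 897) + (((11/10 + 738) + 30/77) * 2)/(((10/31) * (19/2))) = 50459667/36575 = 1379.62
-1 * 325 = -325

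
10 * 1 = 10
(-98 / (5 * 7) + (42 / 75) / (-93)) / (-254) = 3262 / 295275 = 0.01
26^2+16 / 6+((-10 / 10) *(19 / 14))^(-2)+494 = 1173.21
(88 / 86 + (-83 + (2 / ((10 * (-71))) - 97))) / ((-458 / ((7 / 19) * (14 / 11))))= 0.18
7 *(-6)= -42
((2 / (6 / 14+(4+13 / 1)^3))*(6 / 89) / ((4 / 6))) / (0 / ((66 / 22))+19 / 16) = 1008 / 29080127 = 0.00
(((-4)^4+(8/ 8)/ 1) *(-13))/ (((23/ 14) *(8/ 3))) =-70161/ 92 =-762.62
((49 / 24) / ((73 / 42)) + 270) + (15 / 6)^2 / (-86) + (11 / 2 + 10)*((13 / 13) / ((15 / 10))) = 21202211 / 75336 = 281.44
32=32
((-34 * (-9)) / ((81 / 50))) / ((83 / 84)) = 47600 / 249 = 191.16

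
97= 97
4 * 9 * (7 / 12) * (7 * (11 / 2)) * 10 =8085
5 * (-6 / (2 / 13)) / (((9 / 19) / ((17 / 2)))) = -20995 / 6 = -3499.17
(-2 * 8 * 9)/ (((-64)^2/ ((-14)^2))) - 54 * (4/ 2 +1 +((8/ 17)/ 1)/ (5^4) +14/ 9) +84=-114873273/ 680000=-168.93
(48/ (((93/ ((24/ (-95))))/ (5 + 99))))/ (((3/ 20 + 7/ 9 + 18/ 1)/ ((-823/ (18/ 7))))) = 460142592/ 2006723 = 229.30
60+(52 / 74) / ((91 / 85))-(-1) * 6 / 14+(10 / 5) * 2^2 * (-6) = 3389 / 259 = 13.08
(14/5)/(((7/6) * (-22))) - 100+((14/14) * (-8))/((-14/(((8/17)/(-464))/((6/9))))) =-19001371/189805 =-100.11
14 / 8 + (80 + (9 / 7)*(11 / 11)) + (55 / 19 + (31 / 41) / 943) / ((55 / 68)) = 97986502191 / 1131279380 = 86.62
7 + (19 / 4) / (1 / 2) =33 / 2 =16.50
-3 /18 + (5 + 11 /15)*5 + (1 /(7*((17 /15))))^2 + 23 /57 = 46686145 /1614354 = 28.92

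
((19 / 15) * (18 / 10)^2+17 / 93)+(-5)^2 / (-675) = 444631 / 104625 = 4.25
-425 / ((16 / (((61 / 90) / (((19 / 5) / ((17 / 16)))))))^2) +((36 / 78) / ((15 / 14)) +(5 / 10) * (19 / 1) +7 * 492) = 1720884134419247 / 498247925760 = 3453.87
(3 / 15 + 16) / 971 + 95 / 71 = 466976 / 344705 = 1.35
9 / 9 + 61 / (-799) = 738 / 799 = 0.92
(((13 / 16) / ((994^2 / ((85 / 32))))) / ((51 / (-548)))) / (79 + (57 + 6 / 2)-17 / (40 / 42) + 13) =-44525 / 254486456448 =-0.00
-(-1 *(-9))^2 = -81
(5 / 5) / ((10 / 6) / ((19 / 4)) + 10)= 0.10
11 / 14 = 0.79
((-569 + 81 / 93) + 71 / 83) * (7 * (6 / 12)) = -10217165 / 5146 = -1985.46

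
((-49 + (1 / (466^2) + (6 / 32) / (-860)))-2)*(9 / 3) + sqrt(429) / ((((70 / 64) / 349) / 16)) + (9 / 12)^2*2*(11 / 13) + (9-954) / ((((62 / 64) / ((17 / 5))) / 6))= -6036584420437203 / 301047705920 + 178688*sqrt(429) / 35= 85692.14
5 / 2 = 2.50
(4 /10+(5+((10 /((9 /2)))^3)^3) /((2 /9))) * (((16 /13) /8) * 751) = 1929963132030859 /2798036865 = 689756.15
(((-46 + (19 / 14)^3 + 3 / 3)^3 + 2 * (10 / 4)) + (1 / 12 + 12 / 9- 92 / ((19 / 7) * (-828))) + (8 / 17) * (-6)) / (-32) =2398.87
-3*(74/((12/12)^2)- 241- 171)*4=4056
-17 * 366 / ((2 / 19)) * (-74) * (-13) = -56862858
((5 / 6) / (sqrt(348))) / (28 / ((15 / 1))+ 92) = 25 * sqrt(87) / 489984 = 0.00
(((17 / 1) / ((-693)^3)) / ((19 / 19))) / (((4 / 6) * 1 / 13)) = -0.00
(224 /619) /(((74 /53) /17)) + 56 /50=3164084 /572575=5.53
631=631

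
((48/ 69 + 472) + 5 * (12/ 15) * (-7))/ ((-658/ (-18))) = 92052/ 7567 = 12.16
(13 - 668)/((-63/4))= 2620/63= 41.59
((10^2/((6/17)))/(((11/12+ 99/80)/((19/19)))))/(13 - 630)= -68000/318989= -0.21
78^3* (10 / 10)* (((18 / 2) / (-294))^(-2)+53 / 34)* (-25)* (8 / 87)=-574758048800 / 493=-1165837827.18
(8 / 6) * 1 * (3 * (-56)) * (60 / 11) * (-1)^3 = 13440 / 11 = 1221.82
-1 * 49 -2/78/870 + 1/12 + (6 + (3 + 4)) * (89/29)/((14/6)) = -15114269/475020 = -31.82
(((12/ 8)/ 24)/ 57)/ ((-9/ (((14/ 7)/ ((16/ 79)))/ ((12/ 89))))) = -7031/ 787968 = -0.01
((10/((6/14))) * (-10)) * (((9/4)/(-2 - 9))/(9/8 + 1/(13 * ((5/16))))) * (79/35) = 616200/7843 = 78.57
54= 54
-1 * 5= -5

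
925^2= 855625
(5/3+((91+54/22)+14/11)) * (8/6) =12724/99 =128.53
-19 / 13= -1.46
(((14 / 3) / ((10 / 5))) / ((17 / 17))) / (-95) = -7 / 285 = -0.02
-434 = -434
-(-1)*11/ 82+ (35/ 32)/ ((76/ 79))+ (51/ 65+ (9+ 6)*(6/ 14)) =384921939/ 45368960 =8.48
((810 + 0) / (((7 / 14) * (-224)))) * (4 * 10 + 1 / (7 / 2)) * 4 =-57105 / 49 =-1165.41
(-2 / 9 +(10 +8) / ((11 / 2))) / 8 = 151 / 396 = 0.38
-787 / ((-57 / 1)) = 787 / 57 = 13.81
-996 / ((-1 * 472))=249 / 118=2.11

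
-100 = -100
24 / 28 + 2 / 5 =44 / 35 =1.26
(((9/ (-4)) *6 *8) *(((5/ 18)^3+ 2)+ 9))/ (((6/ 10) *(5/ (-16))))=514216/ 81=6348.35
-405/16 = -25.31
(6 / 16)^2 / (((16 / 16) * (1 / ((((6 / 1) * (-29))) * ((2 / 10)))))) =-4.89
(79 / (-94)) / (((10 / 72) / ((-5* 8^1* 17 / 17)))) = 11376 / 47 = 242.04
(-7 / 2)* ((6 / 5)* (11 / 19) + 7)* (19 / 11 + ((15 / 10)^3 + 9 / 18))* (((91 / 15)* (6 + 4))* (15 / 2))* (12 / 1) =-688691913 / 836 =-823794.15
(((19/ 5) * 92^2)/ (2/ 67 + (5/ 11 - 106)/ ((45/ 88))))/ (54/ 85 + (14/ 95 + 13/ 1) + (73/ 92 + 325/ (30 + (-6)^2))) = -26414862635040/ 3305058338803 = -7.99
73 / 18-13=-8.94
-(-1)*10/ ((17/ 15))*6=900/ 17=52.94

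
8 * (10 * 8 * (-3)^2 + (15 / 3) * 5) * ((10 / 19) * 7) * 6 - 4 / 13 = 32541524 / 247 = 131747.06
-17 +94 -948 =-871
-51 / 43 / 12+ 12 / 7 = 1945 / 1204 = 1.62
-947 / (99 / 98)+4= -92410 / 99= -933.43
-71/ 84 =-0.85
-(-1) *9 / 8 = 9 / 8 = 1.12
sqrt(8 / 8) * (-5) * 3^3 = -135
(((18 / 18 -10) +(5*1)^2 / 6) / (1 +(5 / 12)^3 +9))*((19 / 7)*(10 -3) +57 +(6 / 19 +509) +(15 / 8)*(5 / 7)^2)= -4558685508 / 16204055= -281.33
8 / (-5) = -8 / 5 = -1.60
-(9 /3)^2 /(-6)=3 /2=1.50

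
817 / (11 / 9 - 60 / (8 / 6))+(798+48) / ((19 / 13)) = 4193505 / 7486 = 560.18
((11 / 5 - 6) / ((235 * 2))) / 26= -19 / 61100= -0.00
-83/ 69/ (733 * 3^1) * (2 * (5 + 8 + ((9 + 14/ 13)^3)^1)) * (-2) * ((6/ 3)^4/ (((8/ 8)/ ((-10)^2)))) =403119180800/ 111117669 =3627.86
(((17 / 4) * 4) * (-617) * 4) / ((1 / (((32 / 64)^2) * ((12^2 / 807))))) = -503472 / 269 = -1871.64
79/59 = 1.34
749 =749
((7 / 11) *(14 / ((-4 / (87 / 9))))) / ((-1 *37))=0.58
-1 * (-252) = 252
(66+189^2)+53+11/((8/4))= 71691/2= 35845.50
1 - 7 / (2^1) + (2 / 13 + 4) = 43 / 26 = 1.65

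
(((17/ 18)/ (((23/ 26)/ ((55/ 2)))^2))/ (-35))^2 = 3021217567225/ 4442755716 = 680.03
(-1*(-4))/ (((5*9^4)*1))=4/ 32805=0.00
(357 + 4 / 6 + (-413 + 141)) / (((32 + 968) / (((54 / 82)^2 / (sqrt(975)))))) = 20817 * sqrt(39) / 109265000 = 0.00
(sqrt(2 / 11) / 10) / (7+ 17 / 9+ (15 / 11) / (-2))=9*sqrt(22) / 8125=0.01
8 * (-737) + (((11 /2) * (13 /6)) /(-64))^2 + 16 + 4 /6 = -5879.30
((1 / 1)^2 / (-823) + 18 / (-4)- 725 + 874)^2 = 56570244025 / 2709316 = 20879.90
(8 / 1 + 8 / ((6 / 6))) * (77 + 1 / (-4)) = 1228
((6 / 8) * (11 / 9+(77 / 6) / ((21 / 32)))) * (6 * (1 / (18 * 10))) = 187 / 360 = 0.52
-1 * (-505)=505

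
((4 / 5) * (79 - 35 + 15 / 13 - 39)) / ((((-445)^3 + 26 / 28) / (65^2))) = -291200 / 1233695737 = -0.00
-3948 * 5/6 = -3290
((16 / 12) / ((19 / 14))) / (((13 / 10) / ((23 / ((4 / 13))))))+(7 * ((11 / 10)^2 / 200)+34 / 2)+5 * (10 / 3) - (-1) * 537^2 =109614496093 / 380000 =288459.20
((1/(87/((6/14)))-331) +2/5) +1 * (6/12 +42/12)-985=-1331269/1015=-1311.60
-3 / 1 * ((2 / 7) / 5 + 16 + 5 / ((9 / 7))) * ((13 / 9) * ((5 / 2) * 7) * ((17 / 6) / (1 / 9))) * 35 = -48599005 / 36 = -1349972.36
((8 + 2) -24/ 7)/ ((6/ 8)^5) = 47104/ 1701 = 27.69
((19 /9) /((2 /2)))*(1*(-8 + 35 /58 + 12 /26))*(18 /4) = -99351 /1508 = -65.88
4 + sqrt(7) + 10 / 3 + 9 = sqrt(7) + 49 / 3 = 18.98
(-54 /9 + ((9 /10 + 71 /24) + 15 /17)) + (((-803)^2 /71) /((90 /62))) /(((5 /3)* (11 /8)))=658729879 /241400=2728.79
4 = 4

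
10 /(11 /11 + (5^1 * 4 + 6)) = 10 /27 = 0.37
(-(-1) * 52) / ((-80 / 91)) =-59.15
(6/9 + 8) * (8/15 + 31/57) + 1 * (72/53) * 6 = 792406/45315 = 17.49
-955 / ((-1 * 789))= 955 / 789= 1.21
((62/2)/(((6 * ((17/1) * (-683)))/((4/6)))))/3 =-31/313497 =-0.00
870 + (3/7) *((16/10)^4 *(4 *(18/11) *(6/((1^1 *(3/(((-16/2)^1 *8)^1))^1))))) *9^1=-977347122/48125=-20308.51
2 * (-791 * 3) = -4746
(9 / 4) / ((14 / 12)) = 27 / 14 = 1.93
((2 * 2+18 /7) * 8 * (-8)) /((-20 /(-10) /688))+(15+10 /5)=-1012617 /7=-144659.57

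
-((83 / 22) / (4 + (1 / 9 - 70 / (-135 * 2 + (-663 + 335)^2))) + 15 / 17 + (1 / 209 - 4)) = 30961652663 / 14105367364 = 2.20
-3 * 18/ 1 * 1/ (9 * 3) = -2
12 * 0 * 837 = 0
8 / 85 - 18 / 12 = -1.41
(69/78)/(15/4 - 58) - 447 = -1261033/2821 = -447.02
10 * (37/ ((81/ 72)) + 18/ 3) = 3500/ 9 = 388.89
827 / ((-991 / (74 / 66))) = -30599 / 32703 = -0.94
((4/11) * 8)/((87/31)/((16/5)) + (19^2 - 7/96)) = 95232/11844019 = 0.01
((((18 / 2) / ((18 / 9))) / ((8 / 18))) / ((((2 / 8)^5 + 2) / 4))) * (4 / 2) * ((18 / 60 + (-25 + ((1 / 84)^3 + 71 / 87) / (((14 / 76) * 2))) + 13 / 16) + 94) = 696190360048 / 237783035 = 2927.84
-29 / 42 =-0.69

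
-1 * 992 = -992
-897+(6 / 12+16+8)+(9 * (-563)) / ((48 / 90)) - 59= -10432.12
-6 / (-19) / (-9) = -2 / 57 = -0.04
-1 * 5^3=-125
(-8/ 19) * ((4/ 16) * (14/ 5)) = -28/ 95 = -0.29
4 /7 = 0.57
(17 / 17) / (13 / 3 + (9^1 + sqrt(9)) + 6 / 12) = 6 / 101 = 0.06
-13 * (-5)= 65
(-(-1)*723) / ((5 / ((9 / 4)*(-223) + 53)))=-259557 / 4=-64889.25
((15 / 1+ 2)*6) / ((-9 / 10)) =-340 / 3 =-113.33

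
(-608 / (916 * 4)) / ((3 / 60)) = -760 / 229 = -3.32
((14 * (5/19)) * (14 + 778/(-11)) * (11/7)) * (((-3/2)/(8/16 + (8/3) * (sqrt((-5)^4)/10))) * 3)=168480/817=206.22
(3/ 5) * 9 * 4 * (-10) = -216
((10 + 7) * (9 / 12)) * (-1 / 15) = -17 / 20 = -0.85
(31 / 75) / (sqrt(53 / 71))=31 * sqrt(3763) / 3975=0.48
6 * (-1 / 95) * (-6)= 36 / 95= 0.38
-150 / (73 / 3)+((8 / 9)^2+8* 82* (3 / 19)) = 11033002 / 112347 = 98.20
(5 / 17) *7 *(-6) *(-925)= 194250 / 17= 11426.47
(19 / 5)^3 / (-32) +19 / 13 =-13167 / 52000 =-0.25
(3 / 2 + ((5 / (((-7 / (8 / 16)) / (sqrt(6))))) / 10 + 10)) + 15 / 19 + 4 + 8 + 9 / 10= 25.10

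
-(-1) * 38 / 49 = 38 / 49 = 0.78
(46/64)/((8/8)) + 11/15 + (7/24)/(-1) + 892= 428717/480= 893.16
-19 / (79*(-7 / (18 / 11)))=342 / 6083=0.06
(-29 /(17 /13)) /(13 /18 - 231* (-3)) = -6786 /212279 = -0.03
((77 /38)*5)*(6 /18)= 385 /114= 3.38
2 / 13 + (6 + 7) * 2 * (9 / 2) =117.15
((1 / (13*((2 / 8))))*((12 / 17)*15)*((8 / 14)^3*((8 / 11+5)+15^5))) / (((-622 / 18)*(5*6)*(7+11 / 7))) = -566051328 / 10895885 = -51.95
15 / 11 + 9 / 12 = 93 / 44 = 2.11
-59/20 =-2.95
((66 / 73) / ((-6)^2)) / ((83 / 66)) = 121 / 6059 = 0.02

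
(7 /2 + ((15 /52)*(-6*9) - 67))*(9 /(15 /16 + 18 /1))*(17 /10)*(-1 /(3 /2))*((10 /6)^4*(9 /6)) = 17476000 /35451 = 492.96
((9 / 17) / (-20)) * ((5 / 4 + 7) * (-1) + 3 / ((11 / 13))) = 1863 / 14960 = 0.12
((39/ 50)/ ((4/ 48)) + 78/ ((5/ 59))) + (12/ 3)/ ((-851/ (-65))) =19787144/ 21275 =930.07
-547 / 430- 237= -102457 / 430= -238.27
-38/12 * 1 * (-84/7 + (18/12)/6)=893/24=37.21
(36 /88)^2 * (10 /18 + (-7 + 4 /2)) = -90 /121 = -0.74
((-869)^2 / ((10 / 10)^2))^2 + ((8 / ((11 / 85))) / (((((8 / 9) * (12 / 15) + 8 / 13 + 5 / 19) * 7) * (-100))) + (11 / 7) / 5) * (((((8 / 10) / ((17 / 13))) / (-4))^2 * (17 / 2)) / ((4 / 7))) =1884224658701281309591 / 3304103000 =570268135921.09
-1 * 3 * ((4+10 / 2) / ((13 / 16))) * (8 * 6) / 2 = -10368 / 13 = -797.54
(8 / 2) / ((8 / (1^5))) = 1 / 2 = 0.50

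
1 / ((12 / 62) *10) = 31 / 60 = 0.52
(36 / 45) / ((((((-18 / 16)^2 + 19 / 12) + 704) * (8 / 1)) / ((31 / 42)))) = 496 / 4750025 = 0.00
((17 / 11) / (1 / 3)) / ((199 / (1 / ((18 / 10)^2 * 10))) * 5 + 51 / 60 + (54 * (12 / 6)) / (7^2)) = 49980 / 347558563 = 0.00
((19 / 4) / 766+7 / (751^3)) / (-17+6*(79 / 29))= -0.01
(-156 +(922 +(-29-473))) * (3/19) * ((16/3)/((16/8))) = 2112/19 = 111.16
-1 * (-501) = 501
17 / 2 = 8.50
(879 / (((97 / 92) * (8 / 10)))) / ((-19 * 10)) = -20217 / 3686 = -5.48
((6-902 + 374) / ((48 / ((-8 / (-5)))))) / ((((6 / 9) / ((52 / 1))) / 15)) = -20358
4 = 4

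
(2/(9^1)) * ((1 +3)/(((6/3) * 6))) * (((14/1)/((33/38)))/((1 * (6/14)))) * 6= 14896/891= 16.72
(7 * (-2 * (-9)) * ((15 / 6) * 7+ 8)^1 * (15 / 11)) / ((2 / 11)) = 48195 / 2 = 24097.50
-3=-3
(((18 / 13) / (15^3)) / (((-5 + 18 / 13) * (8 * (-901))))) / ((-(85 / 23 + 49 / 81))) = -621 / 169642082000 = -0.00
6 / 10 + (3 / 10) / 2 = 3 / 4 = 0.75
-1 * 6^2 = -36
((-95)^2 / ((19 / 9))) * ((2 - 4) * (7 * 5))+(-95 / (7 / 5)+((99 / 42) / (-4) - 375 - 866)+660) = -16794369 / 56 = -299899.45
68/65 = 1.05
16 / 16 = 1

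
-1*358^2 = -128164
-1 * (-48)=48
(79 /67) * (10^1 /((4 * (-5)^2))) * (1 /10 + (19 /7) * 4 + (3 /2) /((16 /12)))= 267257 /187600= 1.42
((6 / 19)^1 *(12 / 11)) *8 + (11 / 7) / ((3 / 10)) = 35086 / 4389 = 7.99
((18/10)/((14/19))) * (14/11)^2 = 2394/605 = 3.96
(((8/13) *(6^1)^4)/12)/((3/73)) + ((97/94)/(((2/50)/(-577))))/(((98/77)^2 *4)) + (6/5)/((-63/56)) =-9789272083/14370720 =-681.20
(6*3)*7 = 126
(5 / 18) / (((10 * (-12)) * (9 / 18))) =-1 / 216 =-0.00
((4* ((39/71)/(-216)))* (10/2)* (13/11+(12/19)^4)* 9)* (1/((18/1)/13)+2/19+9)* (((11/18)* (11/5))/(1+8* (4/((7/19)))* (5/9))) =-6467206855109/39277209527064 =-0.16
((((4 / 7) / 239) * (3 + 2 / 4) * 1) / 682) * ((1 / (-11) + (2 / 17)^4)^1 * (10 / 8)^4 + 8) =1829470463 / 19168168388864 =0.00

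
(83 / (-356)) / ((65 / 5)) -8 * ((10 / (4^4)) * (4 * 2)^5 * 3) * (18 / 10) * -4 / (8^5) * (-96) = -2999027 / 4628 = -648.02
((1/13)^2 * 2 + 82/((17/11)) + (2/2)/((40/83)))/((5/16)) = 176.47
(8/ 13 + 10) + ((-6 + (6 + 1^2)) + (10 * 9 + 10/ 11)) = 14661/ 143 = 102.52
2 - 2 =0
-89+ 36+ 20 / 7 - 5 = -386 / 7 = -55.14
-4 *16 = -64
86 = 86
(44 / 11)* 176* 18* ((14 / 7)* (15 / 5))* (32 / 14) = 1216512 / 7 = 173787.43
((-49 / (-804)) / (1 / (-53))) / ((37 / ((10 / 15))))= -2597 / 44622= -0.06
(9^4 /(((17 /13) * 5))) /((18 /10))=9477 /17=557.47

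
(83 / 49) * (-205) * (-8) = 2777.96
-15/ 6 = -5/ 2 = -2.50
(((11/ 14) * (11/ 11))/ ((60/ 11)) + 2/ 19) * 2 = 3979/ 7980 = 0.50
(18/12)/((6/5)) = 5/4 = 1.25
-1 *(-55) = 55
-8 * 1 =-8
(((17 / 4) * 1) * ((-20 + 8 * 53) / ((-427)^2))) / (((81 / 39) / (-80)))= -1785680 / 4922883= -0.36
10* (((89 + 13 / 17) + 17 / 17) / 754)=7715 / 6409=1.20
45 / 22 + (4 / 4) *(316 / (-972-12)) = 2333 / 1353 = 1.72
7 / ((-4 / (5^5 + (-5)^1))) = -5460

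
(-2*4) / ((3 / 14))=-112 / 3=-37.33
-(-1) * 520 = 520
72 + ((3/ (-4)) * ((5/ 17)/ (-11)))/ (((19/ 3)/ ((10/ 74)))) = 37860993/ 525844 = 72.00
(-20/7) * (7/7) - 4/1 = -48/7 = -6.86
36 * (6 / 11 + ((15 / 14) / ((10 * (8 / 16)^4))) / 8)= 2106 / 77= 27.35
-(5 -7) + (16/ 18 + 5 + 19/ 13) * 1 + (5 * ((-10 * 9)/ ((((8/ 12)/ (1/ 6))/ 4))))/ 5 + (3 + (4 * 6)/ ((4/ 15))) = 1445/ 117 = 12.35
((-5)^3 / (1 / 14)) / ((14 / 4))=-500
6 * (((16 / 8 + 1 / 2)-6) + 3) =-3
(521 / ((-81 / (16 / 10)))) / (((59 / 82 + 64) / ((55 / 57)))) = -3759536 / 24502419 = -0.15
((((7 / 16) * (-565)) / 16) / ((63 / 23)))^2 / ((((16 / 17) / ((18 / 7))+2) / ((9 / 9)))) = 2870790425 / 213516288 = 13.45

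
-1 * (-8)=8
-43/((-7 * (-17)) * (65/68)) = -172/455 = -0.38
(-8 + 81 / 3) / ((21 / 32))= 608 / 21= 28.95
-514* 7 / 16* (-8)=1799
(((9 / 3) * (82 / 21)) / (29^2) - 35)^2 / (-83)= -14.75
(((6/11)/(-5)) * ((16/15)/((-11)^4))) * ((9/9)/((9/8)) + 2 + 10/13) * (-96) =438272/157024725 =0.00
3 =3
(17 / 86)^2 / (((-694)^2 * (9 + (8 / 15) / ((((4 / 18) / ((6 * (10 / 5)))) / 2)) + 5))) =1445 / 1275260388448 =0.00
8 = 8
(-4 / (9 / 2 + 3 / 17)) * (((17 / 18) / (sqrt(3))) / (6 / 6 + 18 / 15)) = -5780 * sqrt(3) / 47223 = -0.21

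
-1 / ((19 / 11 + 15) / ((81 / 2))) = -891 / 368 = -2.42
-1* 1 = -1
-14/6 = -7/3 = -2.33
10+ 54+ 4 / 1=68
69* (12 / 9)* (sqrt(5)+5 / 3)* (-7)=-644* sqrt(5)-3220 / 3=-2513.36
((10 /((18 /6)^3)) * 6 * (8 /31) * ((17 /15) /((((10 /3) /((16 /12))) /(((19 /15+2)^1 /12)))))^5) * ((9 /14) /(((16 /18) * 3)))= 57296351374199 /14479691308593750000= 0.00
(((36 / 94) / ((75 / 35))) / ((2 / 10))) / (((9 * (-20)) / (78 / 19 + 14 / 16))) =-5299 / 214320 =-0.02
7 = 7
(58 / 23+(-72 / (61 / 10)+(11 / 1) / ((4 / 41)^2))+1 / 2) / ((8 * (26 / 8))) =25745745 / 583648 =44.11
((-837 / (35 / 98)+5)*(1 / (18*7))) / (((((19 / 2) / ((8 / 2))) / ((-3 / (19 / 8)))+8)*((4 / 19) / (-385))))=19550696 / 3525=5546.30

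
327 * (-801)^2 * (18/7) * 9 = 33988171374/7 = 4855453053.43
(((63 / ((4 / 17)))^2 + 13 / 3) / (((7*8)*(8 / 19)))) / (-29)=-65385289 / 623616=-104.85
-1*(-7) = 7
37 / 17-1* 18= -269 / 17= -15.82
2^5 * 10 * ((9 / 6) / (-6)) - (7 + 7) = -94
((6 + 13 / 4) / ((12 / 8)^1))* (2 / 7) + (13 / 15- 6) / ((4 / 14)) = -3403 / 210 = -16.20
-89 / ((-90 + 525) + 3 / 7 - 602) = 623 / 1166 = 0.53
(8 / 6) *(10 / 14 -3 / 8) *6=19 / 7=2.71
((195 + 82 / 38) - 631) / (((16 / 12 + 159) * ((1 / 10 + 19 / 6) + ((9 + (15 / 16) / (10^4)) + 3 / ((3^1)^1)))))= -2373984000 / 11639512651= -0.20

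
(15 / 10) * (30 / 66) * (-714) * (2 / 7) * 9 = -13770 / 11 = -1251.82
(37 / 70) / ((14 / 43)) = 1591 / 980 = 1.62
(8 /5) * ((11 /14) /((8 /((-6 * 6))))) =-198 /35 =-5.66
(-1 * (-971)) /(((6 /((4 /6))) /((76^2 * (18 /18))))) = 5608496 /9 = 623166.22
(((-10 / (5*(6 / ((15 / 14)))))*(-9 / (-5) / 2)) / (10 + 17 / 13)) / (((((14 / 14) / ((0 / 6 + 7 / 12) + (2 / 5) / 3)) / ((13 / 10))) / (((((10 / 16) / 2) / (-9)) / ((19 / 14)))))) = 7267 / 10725120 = 0.00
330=330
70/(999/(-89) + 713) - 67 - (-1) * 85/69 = -141502267/2154801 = -65.67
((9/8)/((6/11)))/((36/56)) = 77/24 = 3.21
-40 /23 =-1.74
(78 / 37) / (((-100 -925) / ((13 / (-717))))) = 338 / 9064075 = 0.00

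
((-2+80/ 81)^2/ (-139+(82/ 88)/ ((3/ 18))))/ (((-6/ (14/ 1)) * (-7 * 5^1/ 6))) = -0.00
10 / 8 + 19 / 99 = 571 / 396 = 1.44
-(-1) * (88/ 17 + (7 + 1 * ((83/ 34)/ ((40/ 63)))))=16.02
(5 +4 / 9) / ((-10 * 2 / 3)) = -49 / 60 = -0.82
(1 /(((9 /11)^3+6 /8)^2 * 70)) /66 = 644204 /5012099505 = 0.00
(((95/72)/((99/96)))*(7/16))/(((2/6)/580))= 96425/99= 973.99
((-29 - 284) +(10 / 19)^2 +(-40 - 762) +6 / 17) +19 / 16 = -109305621 / 98192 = -1113.18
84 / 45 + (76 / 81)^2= 90116 / 32805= 2.75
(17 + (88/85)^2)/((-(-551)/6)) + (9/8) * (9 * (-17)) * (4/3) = -1825700697/7961950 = -229.30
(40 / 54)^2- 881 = -641849 / 729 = -880.45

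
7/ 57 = 0.12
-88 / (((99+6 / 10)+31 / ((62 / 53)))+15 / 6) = -440 / 643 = -0.68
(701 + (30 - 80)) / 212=651 / 212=3.07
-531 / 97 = -5.47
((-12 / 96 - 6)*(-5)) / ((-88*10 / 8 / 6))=-147 / 88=-1.67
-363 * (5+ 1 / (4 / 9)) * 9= -23685.75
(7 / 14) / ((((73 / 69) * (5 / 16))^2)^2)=742756220928 / 17748900625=41.85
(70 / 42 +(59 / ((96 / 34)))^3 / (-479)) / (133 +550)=-920737747 / 36180946944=-0.03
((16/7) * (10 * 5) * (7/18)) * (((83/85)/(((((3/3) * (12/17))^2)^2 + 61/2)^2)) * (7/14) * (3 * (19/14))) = 51768326985680/554002992480189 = 0.09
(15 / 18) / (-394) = -5 / 2364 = -0.00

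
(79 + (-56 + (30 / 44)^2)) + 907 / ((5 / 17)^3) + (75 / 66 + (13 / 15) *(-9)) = 2157764519 / 60500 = 35665.53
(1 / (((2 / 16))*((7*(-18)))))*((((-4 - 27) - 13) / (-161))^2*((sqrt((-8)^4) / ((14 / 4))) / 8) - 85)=20522692 / 3810387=5.39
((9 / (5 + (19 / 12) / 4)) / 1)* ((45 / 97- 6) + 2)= -21168 / 3589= -5.90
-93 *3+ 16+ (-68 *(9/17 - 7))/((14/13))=1019/7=145.57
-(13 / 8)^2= -169 / 64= -2.64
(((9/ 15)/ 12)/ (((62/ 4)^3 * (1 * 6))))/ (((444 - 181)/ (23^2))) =529/ 117525495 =0.00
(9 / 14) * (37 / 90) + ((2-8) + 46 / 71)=-50573 / 9940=-5.09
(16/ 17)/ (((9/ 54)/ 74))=417.88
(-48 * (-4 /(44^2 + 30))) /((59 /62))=5952 /57997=0.10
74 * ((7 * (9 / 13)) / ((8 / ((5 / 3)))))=3885 / 52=74.71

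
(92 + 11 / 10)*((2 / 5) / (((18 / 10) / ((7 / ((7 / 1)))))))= 931 / 45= 20.69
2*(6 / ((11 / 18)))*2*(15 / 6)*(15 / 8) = 2025 / 11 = 184.09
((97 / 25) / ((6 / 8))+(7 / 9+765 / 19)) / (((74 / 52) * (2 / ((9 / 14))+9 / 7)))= 35957012 / 4868275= 7.39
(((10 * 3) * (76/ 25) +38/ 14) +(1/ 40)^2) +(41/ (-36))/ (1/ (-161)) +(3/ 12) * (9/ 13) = 363569299/ 1310400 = 277.45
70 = 70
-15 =-15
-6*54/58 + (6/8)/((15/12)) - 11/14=-11717/2030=-5.77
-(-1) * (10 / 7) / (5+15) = 0.07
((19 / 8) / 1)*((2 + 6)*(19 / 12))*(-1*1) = -361 / 12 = -30.08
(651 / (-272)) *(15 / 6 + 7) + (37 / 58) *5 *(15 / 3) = -107101 / 15776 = -6.79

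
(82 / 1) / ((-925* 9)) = -82 / 8325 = -0.01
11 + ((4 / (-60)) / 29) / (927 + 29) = 4574459 / 415860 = 11.00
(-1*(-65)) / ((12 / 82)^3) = 20740.12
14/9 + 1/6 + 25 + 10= 661/18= 36.72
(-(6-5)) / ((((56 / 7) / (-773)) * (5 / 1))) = 773 / 40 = 19.32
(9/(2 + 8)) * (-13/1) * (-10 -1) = 1287/10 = 128.70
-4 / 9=-0.44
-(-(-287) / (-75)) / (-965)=-287 / 72375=-0.00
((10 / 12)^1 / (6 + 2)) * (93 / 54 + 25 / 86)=3895 / 18576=0.21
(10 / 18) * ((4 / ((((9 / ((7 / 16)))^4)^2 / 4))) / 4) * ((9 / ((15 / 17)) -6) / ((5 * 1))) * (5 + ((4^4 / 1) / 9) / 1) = 12146435707 / 6239843737707479040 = 0.00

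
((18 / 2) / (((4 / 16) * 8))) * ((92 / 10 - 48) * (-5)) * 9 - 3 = 7854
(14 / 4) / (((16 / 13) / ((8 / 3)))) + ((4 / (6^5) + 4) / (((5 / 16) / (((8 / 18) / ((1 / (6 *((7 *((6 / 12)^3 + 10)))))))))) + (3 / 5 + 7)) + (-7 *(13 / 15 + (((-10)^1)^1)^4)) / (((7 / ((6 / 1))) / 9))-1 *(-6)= -96769099 / 180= -537606.11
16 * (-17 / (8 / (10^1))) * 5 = -1700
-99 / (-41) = 99 / 41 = 2.41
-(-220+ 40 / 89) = 19540 / 89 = 219.55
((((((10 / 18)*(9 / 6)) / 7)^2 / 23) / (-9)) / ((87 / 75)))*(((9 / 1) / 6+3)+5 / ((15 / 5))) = -23125 / 63535752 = -0.00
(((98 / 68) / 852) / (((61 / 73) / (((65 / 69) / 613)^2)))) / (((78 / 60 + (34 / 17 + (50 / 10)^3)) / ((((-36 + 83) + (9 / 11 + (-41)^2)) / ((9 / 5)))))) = 798334980625 / 22307804161597042308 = 0.00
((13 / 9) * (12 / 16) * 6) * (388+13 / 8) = 40521 / 16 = 2532.56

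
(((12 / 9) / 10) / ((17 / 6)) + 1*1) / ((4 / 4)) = 89 / 85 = 1.05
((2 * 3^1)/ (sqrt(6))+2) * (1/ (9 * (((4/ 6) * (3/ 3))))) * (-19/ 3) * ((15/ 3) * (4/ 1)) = -190 * sqrt(6)/ 9 - 380/ 9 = -93.93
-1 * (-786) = 786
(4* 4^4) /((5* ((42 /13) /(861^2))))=234963456 /5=46992691.20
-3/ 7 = -0.43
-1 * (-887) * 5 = 4435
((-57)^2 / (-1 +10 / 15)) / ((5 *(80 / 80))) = -9747 / 5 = -1949.40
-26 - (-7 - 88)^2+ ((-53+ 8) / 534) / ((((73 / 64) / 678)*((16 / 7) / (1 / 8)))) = -9053.74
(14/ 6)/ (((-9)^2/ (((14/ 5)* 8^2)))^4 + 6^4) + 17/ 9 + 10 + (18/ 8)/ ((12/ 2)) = 245897564605472897/ 20047594533456024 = 12.27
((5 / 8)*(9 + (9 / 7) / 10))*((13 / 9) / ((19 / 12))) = 5.20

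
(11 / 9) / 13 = 11 / 117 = 0.09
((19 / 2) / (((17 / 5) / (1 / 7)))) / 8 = 0.05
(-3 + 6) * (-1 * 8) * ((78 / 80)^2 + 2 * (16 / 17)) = -231171 / 3400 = -67.99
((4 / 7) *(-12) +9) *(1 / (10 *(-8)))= -3 / 112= -0.03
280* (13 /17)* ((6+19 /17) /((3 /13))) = 5725720 /867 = 6604.06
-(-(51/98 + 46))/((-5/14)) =-4559/35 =-130.26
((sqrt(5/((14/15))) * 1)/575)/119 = sqrt(42)/191590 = 0.00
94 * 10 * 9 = 8460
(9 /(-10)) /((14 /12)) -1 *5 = -202 /35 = -5.77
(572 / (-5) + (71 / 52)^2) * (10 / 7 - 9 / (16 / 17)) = 1386071013 / 1514240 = 915.36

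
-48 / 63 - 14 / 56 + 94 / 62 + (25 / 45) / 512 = 505277 / 999936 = 0.51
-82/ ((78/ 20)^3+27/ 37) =-3034000/ 2221803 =-1.37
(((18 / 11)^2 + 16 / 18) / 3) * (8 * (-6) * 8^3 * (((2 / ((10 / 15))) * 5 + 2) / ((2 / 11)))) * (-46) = 12440731648 / 99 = 125663956.04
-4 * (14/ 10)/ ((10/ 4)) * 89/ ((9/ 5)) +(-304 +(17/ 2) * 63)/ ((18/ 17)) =6473/ 60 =107.88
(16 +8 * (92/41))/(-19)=-1392/779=-1.79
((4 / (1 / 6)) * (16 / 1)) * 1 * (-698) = -268032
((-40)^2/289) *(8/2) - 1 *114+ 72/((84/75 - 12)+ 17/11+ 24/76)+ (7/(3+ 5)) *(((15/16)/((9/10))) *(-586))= -828817297393/1307380512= -633.95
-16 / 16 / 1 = -1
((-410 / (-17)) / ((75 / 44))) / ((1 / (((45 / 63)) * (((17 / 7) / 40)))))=451 / 735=0.61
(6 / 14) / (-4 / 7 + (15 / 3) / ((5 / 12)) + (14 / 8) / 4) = 16 / 443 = 0.04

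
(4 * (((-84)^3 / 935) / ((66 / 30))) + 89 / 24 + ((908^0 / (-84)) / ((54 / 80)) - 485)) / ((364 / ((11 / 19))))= -15244902859 / 5866372512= -2.60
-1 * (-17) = 17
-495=-495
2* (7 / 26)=7 / 13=0.54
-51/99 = -0.52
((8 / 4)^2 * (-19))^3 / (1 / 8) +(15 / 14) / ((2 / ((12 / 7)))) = -172078547 / 49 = -3511807.08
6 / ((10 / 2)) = 6 / 5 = 1.20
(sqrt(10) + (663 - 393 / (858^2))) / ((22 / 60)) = 30 * sqrt(10) / 11 + 813460565 / 449878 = 1816.80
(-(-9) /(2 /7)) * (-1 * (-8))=252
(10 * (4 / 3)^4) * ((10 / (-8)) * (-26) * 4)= 332800 / 81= 4108.64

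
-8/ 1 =-8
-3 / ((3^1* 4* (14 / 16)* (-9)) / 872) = 1744 / 63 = 27.68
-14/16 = -0.88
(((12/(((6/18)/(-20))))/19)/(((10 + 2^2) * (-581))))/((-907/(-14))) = 720/10012373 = 0.00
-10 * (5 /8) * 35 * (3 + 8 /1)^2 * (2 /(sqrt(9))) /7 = -15125 /6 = -2520.83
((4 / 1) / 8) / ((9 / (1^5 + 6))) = 7 / 18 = 0.39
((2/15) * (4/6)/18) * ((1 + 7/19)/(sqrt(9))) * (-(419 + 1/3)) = -65416/69255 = -0.94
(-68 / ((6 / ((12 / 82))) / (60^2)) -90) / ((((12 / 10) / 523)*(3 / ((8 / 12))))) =-72200150 / 123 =-586993.09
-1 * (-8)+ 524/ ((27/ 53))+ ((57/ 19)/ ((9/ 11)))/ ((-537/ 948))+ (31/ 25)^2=3116249513/ 3020625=1031.66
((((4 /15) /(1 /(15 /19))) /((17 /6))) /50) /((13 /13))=12 /8075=0.00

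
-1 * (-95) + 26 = 121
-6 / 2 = -3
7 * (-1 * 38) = -266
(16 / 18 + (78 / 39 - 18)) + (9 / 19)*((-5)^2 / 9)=-2359 / 171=-13.80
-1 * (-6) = 6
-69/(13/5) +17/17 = -332/13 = -25.54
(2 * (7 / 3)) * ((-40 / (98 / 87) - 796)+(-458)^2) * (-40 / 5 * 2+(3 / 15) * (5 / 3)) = -320781016 / 21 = -15275286.48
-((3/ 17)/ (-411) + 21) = -48908/ 2329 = -21.00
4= 4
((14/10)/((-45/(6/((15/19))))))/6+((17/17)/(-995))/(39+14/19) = -3999082/101415375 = -0.04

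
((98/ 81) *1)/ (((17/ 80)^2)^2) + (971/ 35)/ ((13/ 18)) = 1944648583078/ 3078166455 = 631.76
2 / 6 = 1 / 3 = 0.33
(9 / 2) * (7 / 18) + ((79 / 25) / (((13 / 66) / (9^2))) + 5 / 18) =15227749 / 11700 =1301.52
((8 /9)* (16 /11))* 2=256 /99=2.59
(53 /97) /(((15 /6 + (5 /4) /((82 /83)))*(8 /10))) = 4346 /23959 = 0.18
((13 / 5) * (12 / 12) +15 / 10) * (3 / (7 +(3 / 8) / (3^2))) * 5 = 1476 / 169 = 8.73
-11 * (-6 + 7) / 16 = -11 / 16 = -0.69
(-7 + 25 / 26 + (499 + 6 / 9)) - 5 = 38113 / 78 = 488.63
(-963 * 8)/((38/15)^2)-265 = -529015/361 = -1465.42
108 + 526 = 634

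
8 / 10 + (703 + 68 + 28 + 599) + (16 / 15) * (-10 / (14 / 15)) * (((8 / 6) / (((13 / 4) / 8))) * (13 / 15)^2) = 1295242 / 945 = 1370.63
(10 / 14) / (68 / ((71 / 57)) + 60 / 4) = 355 / 34587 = 0.01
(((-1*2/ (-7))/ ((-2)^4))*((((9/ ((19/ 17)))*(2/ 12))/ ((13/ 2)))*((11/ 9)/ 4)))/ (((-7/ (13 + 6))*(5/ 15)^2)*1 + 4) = 561/ 1971424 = 0.00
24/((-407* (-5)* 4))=6/2035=0.00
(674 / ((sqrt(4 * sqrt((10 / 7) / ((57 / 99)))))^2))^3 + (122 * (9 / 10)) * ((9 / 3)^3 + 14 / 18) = 3050 + 5090276149 * sqrt(43890) / 871200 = 1227120.04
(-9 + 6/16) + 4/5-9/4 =-403/40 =-10.08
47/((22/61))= 130.32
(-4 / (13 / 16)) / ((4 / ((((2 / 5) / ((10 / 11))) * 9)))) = -1584 / 325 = -4.87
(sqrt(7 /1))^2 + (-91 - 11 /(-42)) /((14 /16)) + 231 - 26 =15920 /147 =108.30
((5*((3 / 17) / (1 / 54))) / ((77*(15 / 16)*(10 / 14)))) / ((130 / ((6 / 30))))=432 / 303875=0.00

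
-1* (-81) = 81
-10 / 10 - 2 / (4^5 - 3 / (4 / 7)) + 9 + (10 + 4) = 89642 / 4075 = 22.00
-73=-73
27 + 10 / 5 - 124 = -95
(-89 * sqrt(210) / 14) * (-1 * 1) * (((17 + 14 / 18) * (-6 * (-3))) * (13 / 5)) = 37024 * sqrt(210) / 7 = 76646.96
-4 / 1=-4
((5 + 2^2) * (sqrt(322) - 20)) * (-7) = 1260 - 63 * sqrt(322) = 129.51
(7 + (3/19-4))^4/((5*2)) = 1296000/130321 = 9.94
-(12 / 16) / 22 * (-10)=15 / 44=0.34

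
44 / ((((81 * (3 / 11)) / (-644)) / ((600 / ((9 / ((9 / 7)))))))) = -8905600 / 81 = -109945.68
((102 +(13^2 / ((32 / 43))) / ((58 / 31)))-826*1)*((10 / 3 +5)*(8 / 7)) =-3994525 / 696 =-5739.26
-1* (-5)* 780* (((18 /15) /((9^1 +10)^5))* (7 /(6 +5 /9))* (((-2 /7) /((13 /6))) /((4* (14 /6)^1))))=-29160 /1022628887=-0.00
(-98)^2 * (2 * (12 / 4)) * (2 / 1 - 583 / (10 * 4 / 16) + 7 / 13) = -863956632 / 65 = -13291640.49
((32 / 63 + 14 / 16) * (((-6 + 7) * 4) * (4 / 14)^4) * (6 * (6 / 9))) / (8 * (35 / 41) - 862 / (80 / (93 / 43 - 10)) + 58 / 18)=1572878080 / 1008010295761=0.00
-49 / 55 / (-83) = 49 / 4565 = 0.01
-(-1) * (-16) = -16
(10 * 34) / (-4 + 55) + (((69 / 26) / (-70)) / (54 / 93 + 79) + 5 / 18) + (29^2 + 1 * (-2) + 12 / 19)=649983553361 / 767779740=846.58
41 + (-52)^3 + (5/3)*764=-417881/3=-139293.67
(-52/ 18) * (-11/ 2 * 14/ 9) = 2002/ 81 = 24.72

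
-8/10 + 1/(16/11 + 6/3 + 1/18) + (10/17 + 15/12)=62531/47260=1.32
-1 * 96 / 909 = -0.11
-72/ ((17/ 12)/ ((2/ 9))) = -192/ 17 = -11.29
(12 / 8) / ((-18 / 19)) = -19 / 12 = -1.58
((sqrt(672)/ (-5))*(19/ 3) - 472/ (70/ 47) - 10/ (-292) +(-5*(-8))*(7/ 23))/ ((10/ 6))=-107436333/ 587650 - 76*sqrt(42)/ 25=-202.53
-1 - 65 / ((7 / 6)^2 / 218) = -510169 / 49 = -10411.61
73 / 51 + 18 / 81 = 253 / 153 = 1.65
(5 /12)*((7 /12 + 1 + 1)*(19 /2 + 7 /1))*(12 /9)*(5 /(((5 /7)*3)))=55.25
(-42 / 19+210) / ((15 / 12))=15792 / 95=166.23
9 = 9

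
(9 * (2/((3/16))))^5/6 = 1358954496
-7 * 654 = -4578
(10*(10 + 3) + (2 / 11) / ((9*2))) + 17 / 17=131.01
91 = 91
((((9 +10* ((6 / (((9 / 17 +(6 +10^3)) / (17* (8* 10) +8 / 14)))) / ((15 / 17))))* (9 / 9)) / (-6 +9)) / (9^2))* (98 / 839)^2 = 0.01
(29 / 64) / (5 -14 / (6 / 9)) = -29 / 1024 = -0.03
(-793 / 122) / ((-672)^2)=-13 / 903168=-0.00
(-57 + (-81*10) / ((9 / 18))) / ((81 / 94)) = -52546 / 27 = -1946.15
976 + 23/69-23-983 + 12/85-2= -8039/255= -31.53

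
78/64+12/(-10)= 3/160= 0.02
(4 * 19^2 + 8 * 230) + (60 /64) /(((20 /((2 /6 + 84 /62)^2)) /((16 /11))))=416606617 /126852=3284.19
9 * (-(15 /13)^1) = -135 /13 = -10.38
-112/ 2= -56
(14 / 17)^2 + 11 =3375 / 289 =11.68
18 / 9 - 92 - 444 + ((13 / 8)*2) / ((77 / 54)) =-81885 / 154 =-531.72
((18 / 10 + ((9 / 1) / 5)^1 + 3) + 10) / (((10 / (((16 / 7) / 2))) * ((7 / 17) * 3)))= 5644 / 3675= 1.54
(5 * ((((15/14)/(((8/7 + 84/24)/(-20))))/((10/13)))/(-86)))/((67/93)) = 1395/2881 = 0.48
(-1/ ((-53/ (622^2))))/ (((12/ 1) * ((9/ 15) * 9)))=483605/ 4293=112.65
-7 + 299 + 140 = 432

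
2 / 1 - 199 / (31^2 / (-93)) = 659 / 31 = 21.26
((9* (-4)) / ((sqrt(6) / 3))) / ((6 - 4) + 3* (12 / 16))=-72* sqrt(6) / 17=-10.37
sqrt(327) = 18.08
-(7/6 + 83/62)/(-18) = 233/1674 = 0.14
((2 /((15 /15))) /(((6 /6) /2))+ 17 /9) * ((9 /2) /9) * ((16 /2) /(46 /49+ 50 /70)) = 10388 /729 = 14.25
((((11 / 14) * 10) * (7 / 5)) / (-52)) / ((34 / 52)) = -11 / 34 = -0.32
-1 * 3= -3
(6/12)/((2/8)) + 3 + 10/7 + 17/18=929/126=7.37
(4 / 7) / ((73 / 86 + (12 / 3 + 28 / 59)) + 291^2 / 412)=4180976 / 1542799741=0.00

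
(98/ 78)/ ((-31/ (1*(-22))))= 1078/ 1209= 0.89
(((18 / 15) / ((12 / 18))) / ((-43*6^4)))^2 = 1 / 958521600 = 0.00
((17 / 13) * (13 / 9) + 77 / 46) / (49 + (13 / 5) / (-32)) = 118000 / 1620189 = 0.07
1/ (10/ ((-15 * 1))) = -3/ 2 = -1.50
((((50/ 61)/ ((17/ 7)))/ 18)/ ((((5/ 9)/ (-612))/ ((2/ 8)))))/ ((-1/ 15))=4725/ 61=77.46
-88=-88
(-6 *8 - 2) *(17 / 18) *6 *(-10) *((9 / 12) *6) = 12750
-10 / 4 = -5 / 2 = -2.50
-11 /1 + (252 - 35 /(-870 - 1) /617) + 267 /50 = 6619243769 /26870350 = 246.34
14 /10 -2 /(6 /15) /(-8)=81 /40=2.02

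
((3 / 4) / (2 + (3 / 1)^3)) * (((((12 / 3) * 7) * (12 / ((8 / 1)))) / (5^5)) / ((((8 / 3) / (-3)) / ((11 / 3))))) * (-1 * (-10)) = -2079 / 145000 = -0.01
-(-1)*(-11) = -11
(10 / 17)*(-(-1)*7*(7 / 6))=245 / 51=4.80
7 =7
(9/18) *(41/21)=41/42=0.98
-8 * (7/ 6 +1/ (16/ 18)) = -55/ 3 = -18.33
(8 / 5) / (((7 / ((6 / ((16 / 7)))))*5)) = 3 / 25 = 0.12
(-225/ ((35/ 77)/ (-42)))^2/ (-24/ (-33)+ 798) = 2377232550/ 4393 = 541141.03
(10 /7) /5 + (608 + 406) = 7100 /7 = 1014.29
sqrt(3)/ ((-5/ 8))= -8 * sqrt(3)/ 5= -2.77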